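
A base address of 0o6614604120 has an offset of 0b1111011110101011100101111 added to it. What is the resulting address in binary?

0b111000001000100101111101111111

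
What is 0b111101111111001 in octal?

0o75771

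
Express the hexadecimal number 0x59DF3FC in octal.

Expand each hex digit to 4 bits: 5=0101 9=1001 D=1101 F=1111 3=0011 F=1111 C=1100.
Group the bits in threes: 101 100 111 011 111 001 111 111 100 → 547371774.

0o547371774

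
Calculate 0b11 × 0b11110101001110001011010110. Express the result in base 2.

0b1011011111101010100010000010

Multiply each base-2 digit by 3, carrying:
  0×3 = 0 → write 0
  1×3 = 3 → write 1 carry 1
  1×3+1 = 4 → write 0 carry 2
  0×3+2 = 2 → write 0 carry 1
  1×3+1 = 4 → write 0 carry 2
  0×3+2 = 2 → write 0 carry 1
  1×3+1 = 4 → write 0 carry 2
  1×3+2 = 5 → write 1 carry 2
  0×3+2 = 2 → write 0 carry 1
  1×3+1 = 4 → write 0 carry 2
  0×3+2 = 2 → write 0 carry 1
  0×3+1 = 1 → write 1
  0×3 = 0 → write 0
  1×3 = 3 → write 1 carry 1
  1×3+1 = 4 → write 0 carry 2
  1×3+2 = 5 → write 1 carry 2
  0×3+2 = 2 → write 0 carry 1
  0×3+1 = 1 → write 1
  1×3 = 3 → write 1 carry 1
  0×3+1 = 1 → write 1
  1×3 = 3 → write 1 carry 1
  0×3+1 = 1 → write 1
  1×3 = 3 → write 1 carry 1
  1×3+1 = 4 → write 0 carry 2
  1×3+2 = 5 → write 1 carry 2
  1×3+2 = 5 → write 1 carry 2
  remaining carry: 10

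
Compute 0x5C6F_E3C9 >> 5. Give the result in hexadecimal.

0x2E37F1E

5 bits is not a whole number of base-16 digits; in binary: 1011100011011111110001111001001 >> 5 = 10111000110111111100011110.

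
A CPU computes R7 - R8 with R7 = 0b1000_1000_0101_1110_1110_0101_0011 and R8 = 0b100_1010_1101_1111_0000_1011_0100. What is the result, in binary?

0b11110101111111110110011111

Subtract column by column in base 2:
  1-0 → 1
  1-0 → 1
  0-1 → 1 (borrow)
  0-0-1 → 1 (borrow)
  1-1-1 → 1 (borrow)
  0-1-1 → 0 (borrow)
  1-0-1 → 0
  0-1 → 1 (borrow)
  0-0-1 → 1 (borrow)
  1-0-1 → 0
  1-0 → 1
  1-0 → 1
  0-1 → 1 (borrow)
  1-1-1 → 1 (borrow)
  1-1-1 → 1 (borrow)
  1-1-1 → 1 (borrow)
  1-1-1 → 1 (borrow)
  0-0-1 → 1 (borrow)
  1-1-1 → 1 (borrow)
  0-1-1 → 0 (borrow)
  0-0-1 → 1 (borrow)
  0-1-1 → 0 (borrow)
  0-0-1 → 1 (borrow)
  1-1-1 → 1 (borrow)
  0-0-1 → 1 (borrow)
  0-0-1 → 1 (borrow)
  0-1-1 → 0 (borrow)
  1-0-1 → 0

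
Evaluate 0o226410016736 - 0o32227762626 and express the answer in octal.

0o174160034110

Subtract column by column in base 8:
  6-6 → 0
  3-2 → 1
  7-6 → 1
  6-2 → 4
  1-6 → 3 (borrow)
  0-7-1 → 0 (borrow)
  0-7-1 → 0 (borrow)
  1-2-1 → 6 (borrow)
  4-2-1 → 1
  6-2 → 4
  2-3 → 7 (borrow)
  2-0-1 → 1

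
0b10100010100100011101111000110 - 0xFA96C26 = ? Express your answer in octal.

0b10100010100100011101111000110 = 0o2424435706 in octal.
0xFA96C26 = 0o1752266046 in octal.
Subtract column by column in base 8:
  6-6 → 0
  0-4 → 4 (borrow)
  7-0-1 → 6
  5-6 → 7 (borrow)
  3-6-1 → 4 (borrow)
  4-2-1 → 1
  4-2 → 2
  2-5 → 5 (borrow)
  4-7-1 → 4 (borrow)
  2-1-1 → 0

0o452147640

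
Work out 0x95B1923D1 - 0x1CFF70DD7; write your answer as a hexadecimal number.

0x78B2215FA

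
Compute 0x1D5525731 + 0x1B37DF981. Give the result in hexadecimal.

Add column by column in base 16, right to left:
  1+1 = 2
  3+8 = B
  7+9 = 0 carry 1
  5+F+1 = 5 carry 1
  2+D+1 = 0 carry 1
  5+7+1 = D
  5+3 = 8
  D+B = 8 carry 1
  1+1+1 = 3

0x388D050B2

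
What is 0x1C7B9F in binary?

0b111000111101110011111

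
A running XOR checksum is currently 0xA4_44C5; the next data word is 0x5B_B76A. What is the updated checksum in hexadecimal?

XOR each hex digit independently (no carries):
  A^5=F, 4^B=F, 4^B=F, 4^7=3, C^6=A, 5^A=F

0xFFF3AF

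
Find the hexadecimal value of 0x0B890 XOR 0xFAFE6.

XOR each hex digit independently (no carries):
  0^F=F, B^A=1, 8^F=7, 9^E=7, 0^6=6

0xF1776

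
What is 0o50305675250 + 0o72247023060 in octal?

Add column by column in base 8, right to left:
  0+0 = 0
  5+6 = 3 carry 1
  2+0+1 = 3
  5+3 = 0 carry 1
  7+2+1 = 2 carry 1
  6+0+1 = 7
  5+7 = 4 carry 1
  0+4+1 = 5
  3+2 = 5
  0+2 = 2
  5+7 = 4 carry 1
  final carry 1

0o142554720330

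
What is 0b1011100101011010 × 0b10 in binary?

0b10111001010110100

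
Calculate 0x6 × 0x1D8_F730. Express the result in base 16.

Multiply each base-16 digit by 6, carrying:
  0×6 = 0 → write 0
  3×6 = 18 → write 2 carry 1
  7×6+1 = 43 → write B carry 2
  F×6+2 = 92 → write C carry 5
  8×6+5 = 53 → write 5 carry 3
  D×6+3 = 81 → write 1 carry 5
  1×6+5 = 11 → write B

0xB15CB20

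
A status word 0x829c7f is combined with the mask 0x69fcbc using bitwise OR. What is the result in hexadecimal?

OR each hex digit independently (no carries):
  8|6=e, 2|9=b, 9|f=f, c|c=c, 7|b=f, f|c=f

0xebfcff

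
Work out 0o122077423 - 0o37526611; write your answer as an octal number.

0o62350612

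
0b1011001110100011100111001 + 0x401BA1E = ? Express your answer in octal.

0o532200527

0b1011001110100011100111001 = 0o131643471 in octal.
0x401BA1E = 0o400335036 in octal.
Add column by column in base 8, right to left:
  1+6 = 7
  7+3 = 2 carry 1
  4+0+1 = 5
  3+5 = 0 carry 1
  4+3+1 = 0 carry 1
  6+3+1 = 2 carry 1
  1+0+1 = 2
  3+0 = 3
  1+4 = 5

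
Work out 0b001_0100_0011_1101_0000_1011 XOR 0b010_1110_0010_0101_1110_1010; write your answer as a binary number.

0b01110100001100011100001

XOR bit by bit (1 where the bits differ):
  00101000011110100001011
^ 01011100010010111101010
= 01110100001100011100001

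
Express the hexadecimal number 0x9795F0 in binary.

0b100101111001010111110000

Expand each hex digit to 4 bits: 9=1001 7=0111 9=1001 5=0101 F=1111 0=0000.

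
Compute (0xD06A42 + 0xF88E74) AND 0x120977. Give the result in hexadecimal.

Add column by column in base 16, right to left:
  2+4 = 6
  4+7 = B
  A+E = 8 carry 1
  6+8+1 = F
  0+8 = 8
  D+F = C carry 1
  final carry 1
Sum = 0x1C8F8B6; now AND with 0x120977:
  1&0=0, C&1=0, 8&2=0, F&0=0, 8&9=8, B&7=3, 6&7=6

0x836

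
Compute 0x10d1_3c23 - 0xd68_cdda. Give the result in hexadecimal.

0x3686e49

Subtract column by column in base 16:
  3-a → 9 (borrow)
  2-d-1 → 4 (borrow)
  c-d-1 → e (borrow)
  3-c-1 → 6 (borrow)
  1-8-1 → 8 (borrow)
  d-6-1 → 6
  0-d → 3 (borrow)
  1-0-1 → 0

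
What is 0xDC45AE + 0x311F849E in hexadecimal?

0x31FBCA4C

Add column by column in base 16, right to left:
  E+E = C carry 1
  A+9+1 = 4 carry 1
  5+4+1 = A
  4+8 = C
  C+F = B carry 1
  D+1+1 = F
  0+1 = 1
  0+3 = 3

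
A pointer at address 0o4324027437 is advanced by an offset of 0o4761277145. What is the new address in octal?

0o11305326604

Add column by column in base 8, right to left:
  7+5 = 4 carry 1
  3+4+1 = 0 carry 1
  4+1+1 = 6
  7+7 = 6 carry 1
  2+7+1 = 2 carry 1
  0+2+1 = 3
  4+1 = 5
  2+6 = 0 carry 1
  3+7+1 = 3 carry 1
  4+4+1 = 1 carry 1
  final carry 1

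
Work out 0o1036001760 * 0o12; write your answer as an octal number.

0o12454023540

Multiply each base-8 digit by 10, carrying:
  0×10 = 0 → write 0
  6×10 = 60 → write 4 carry 7
  7×10+7 = 77 → write 5 carry 9
  1×10+9 = 19 → write 3 carry 2
  0×10+2 = 2 → write 2
  0×10 = 0 → write 0
  6×10 = 60 → write 4 carry 7
  3×10+7 = 37 → write 5 carry 4
  0×10+4 = 4 → write 4
  1×10 = 10 → write 2 carry 1
  remaining carry: 1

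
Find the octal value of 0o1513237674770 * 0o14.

0o23607576333640

Multiply each base-8 digit by 12, carrying:
  0×12 = 0 → write 0
  7×12 = 84 → write 4 carry 10
  7×12+10 = 94 → write 6 carry 11
  4×12+11 = 59 → write 3 carry 7
  7×12+7 = 91 → write 3 carry 11
  6×12+11 = 83 → write 3 carry 10
  7×12+10 = 94 → write 6 carry 11
  3×12+11 = 47 → write 7 carry 5
  2×12+5 = 29 → write 5 carry 3
  3×12+3 = 39 → write 7 carry 4
  1×12+4 = 16 → write 0 carry 2
  5×12+2 = 62 → write 6 carry 7
  1×12+7 = 19 → write 3 carry 2
  remaining carry: 2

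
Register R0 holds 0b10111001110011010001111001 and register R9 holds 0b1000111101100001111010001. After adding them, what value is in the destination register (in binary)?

Add column by column in base 2, right to left:
  1+1 = 0 carry 1
  0+0+1 = 1
  0+0 = 0
  1+0 = 1
  1+1 = 0 carry 1
  1+0+1 = 0 carry 1
  1+1+1 = 1 carry 1
  0+1+1 = 0 carry 1
  0+1+1 = 0 carry 1
  0+1+1 = 0 carry 1
  1+0+1 = 0 carry 1
  0+0+1 = 1
  1+0 = 1
  1+0 = 1
  0+1 = 1
  0+1 = 1
  1+0 = 1
  1+1 = 0 carry 1
  1+1+1 = 1 carry 1
  0+1+1 = 0 carry 1
  0+1+1 = 0 carry 1
  1+0+1 = 0 carry 1
  1+0+1 = 0 carry 1
  1+0+1 = 0 carry 1
  0+1+1 = 0 carry 1
  1+0+1 = 0 carry 1
  final carry 1

0b100000001011111100001001010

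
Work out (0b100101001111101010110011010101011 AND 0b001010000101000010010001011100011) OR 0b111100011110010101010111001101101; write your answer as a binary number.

0b100101001111101010110011010101011 AND 0b001010000101000010010001011100011 = 0b000000000101000010010001010100011.
Then OR with 0b111100011110010101010111001101101.

0b111100011111010111010111011101111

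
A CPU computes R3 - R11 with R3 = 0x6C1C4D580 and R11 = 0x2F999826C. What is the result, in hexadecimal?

0x3C82B5314

Subtract column by column in base 16:
  0-C → 4 (borrow)
  8-6-1 → 1
  5-2 → 3
  D-8 → 5
  4-9 → B (borrow)
  C-9-1 → 2
  1-9 → 8 (borrow)
  C-F-1 → C (borrow)
  6-2-1 → 3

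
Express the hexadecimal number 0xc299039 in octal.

0o1412310071

Expand each hex digit to 4 bits: c=1100 2=0010 9=1001 9=1001 0=0000 3=0011 9=1001.
Group the bits in threes: 001 100 001 010 011 001 000 000 111 001 → 1412310071.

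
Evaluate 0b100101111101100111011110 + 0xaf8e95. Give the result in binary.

0b1010001110110100001110011

0xaf8e95 = 0b101011111000111010010101 in binary.
Add column by column in base 2, right to left:
  0+1 = 1
  1+0 = 1
  1+1 = 0 carry 1
  1+0+1 = 0 carry 1
  1+1+1 = 1 carry 1
  0+0+1 = 1
  1+0 = 1
  1+1 = 0 carry 1
  1+0+1 = 0 carry 1
  0+1+1 = 0 carry 1
  0+1+1 = 0 carry 1
  1+1+1 = 1 carry 1
  1+0+1 = 0 carry 1
  0+0+1 = 1
  1+0 = 1
  1+1 = 0 carry 1
  1+1+1 = 1 carry 1
  1+1+1 = 1 carry 1
  1+1+1 = 1 carry 1
  0+1+1 = 0 carry 1
  1+0+1 = 0 carry 1
  0+1+1 = 0 carry 1
  0+0+1 = 1
  1+1 = 0 carry 1
  final carry 1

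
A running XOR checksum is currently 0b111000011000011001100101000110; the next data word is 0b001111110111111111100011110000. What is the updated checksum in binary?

XOR bit by bit (1 where the bits differ):
  111000011000011001100101000110
^ 001111110111111111100011110000
= 110111101111100110000110110110

0b110111101111100110000110110110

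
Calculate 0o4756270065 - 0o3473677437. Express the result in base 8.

0o1262370426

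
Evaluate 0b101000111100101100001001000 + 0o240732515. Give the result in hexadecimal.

0b101000111100101100001001000 = 0x51e5848 in hexadecimal.
0o240732515 = 0x283b54d in hexadecimal.
Add column by column in base 16, right to left:
  8+d = 5 carry 1
  4+4+1 = 9
  8+5 = d
  5+b = 0 carry 1
  e+3+1 = 2 carry 1
  1+8+1 = a
  5+2 = 7

0x7a20d95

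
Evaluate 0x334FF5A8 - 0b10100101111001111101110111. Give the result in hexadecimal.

0b10100101111001111101110111 = 0x2979F77 in hexadecimal.
Subtract column by column in base 16:
  8-7 → 1
  A-7 → 3
  5-F → 6 (borrow)
  F-9-1 → 5
  F-7 → 8
  4-9 → B (borrow)
  3-2-1 → 0
  3-0 → 3

0x30B85631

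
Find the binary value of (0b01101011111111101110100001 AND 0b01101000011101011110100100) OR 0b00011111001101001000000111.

0b01101011111111101110100001 AND 0b01101000011101011110100100 = 0b01101000011101001110100000.
Then OR with 0b00011111001101001000000111.

0b1111111011101001110100111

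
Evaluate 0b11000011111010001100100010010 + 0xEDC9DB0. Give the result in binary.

0b100111010110011011011011000010

0xEDC9DB0 = 0b1110110111001001110110110000 in binary.
Add column by column in base 2, right to left:
  0+0 = 0
  1+0 = 1
  0+0 = 0
  0+0 = 0
  1+1 = 0 carry 1
  0+1+1 = 0 carry 1
  0+0+1 = 1
  0+1 = 1
  1+1 = 0 carry 1
  0+0+1 = 1
  0+1 = 1
  1+1 = 0 carry 1
  1+1+1 = 1 carry 1
  0+0+1 = 1
  0+0 = 0
  0+1 = 1
  1+0 = 1
  0+0 = 0
  1+1 = 0 carry 1
  1+1+1 = 1 carry 1
  1+1+1 = 1 carry 1
  1+0+1 = 0 carry 1
  1+1+1 = 1 carry 1
  0+1+1 = 0 carry 1
  0+0+1 = 1
  0+1 = 1
  0+1 = 1
  1+1 = 0 carry 1
  1+0+1 = 0 carry 1
  final carry 1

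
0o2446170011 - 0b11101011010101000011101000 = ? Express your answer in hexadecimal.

0x10EB9F21

0o2446170011 = 0x1498F009 in hexadecimal.
0b11101011010101000011101000 = 0x3AD50E8 in hexadecimal.
Subtract column by column in base 16:
  9-8 → 1
  0-E → 2 (borrow)
  0-0-1 → F (borrow)
  F-5-1 → 9
  8-D → B (borrow)
  9-A-1 → E (borrow)
  4-3-1 → 0
  1-0 → 1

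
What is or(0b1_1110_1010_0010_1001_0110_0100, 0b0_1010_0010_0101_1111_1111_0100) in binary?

0b1111010100111111111110100

OR bit by bit (1 where either bit is 1):
  1111010100010100101100100
| 0101000100101111111110100
= 1111010100111111111110100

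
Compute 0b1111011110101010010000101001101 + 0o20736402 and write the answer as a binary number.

0b1111100000110001101111001001111

0o20736402 = 0b10000111011110100000010 in binary.
Add column by column in base 2, right to left:
  1+0 = 1
  0+1 = 1
  1+0 = 1
  1+0 = 1
  0+0 = 0
  0+0 = 0
  1+0 = 1
  0+0 = 0
  1+1 = 0 carry 1
  0+0+1 = 1
  0+1 = 1
  0+1 = 1
  0+1 = 1
  1+1 = 0 carry 1
  0+0+1 = 1
  0+1 = 1
  1+1 = 0 carry 1
  0+1+1 = 0 carry 1
  1+0+1 = 0 carry 1
  0+0+1 = 1
  1+0 = 1
  0+0 = 0
  1+1 = 0 carry 1
  1+0+1 = 0 carry 1
  1+0+1 = 0 carry 1
  1+0+1 = 0 carry 1
  0+0+1 = 1
  1+0 = 1
  1+0 = 1
  1+0 = 1
  1+0 = 1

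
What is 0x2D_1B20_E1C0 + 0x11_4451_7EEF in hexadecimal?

0x3E5F7260AF

Add column by column in base 16, right to left:
  0+F = F
  C+E = A carry 1
  1+E+1 = 0 carry 1
  E+7+1 = 6 carry 1
  0+1+1 = 2
  2+5 = 7
  B+4 = F
  1+4 = 5
  D+1 = E
  2+1 = 3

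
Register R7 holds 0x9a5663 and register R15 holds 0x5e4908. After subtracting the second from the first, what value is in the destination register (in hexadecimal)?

0x3c0d5b

Subtract column by column in base 16:
  3-8 → b (borrow)
  6-0-1 → 5
  6-9 → d (borrow)
  5-4-1 → 0
  a-e → c (borrow)
  9-5-1 → 3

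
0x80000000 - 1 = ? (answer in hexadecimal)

The trailing 7 digits are 0, so subtracting 1 borrows through: they become F and the next digit up decrements.

0x7FFFFFFF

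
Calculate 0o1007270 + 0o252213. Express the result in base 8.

0o1261503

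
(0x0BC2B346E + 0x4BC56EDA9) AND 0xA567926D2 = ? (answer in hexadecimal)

0x50002212

Add column by column in base 16, right to left:
  E+9 = 7 carry 1
  6+A+1 = 1 carry 1
  4+D+1 = 2 carry 1
  3+E+1 = 2 carry 1
  B+6+1 = 2 carry 1
  2+5+1 = 8
  C+C = 8 carry 1
  B+B+1 = 7 carry 1
  0+4+1 = 5
Sum = 0x578822217; now AND with 0xA567926D2:
  5&A=0, 7&5=5, 8&6=0, 8&7=0, 2&9=0, 2&2=2, 2&6=2, 1&D=1, 7&2=2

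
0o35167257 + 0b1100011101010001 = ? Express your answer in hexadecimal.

0o35167257 = 0x74EEAF in hexadecimal.
0b1100011101010001 = 0xC751 in hexadecimal.
Add column by column in base 16, right to left:
  F+1 = 0 carry 1
  A+5+1 = 0 carry 1
  E+7+1 = 6 carry 1
  E+C+1 = B carry 1
  4+0+1 = 5
  7+0 = 7

0x75B600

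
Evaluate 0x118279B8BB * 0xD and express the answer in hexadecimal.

Multiply each base-16 digit by 13, carrying:
  B×13 = 143 → write F carry 8
  B×13+8 = 151 → write 7 carry 9
  8×13+9 = 113 → write 1 carry 7
  B×13+7 = 150 → write 6 carry 9
  9×13+9 = 126 → write E carry 7
  7×13+7 = 98 → write 2 carry 6
  2×13+6 = 32 → write 0 carry 2
  8×13+2 = 106 → write A carry 6
  1×13+6 = 19 → write 3 carry 1
  1×13+1 = 14 → write E

0xE3A02E617F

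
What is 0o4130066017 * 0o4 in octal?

0o20540330074

Multiply each base-8 digit by 4, carrying:
  7×4 = 28 → write 4 carry 3
  1×4+3 = 7 → write 7
  0×4 = 0 → write 0
  6×4 = 24 → write 0 carry 3
  6×4+3 = 27 → write 3 carry 3
  0×4+3 = 3 → write 3
  0×4 = 0 → write 0
  3×4 = 12 → write 4 carry 1
  1×4+1 = 5 → write 5
  4×4 = 16 → write 0 carry 2
  remaining carry: 2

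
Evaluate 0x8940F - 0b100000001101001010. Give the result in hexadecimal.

0b100000001101001010 = 0x2034A in hexadecimal.
Subtract column by column in base 16:
  F-A → 5
  0-4 → C (borrow)
  4-3-1 → 0
  9-0 → 9
  8-2 → 6

0x690C5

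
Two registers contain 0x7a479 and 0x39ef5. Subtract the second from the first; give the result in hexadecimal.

Subtract column by column in base 16:
  9-5 → 4
  7-f → 8 (borrow)
  4-e-1 → 5 (borrow)
  a-9-1 → 0
  7-3 → 4

0x40584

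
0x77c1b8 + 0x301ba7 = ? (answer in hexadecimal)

Add column by column in base 16, right to left:
  8+7 = f
  b+a = 5 carry 1
  1+b+1 = d
  c+1 = d
  7+0 = 7
  7+3 = a

0xa7dd5f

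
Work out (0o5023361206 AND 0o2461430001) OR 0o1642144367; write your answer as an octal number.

0o1663164367

0o5023361206 AND 0o2461430001 = 0o0021020000.
Then OR with 0o1642144367.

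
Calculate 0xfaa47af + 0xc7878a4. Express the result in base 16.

0x1c22c053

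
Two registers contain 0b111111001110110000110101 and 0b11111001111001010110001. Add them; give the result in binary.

0b1011110011101111011100110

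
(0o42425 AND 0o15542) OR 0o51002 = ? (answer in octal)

0o42425 AND 0o15542 = 0o00400.
Then OR with 0o51002.

0o51402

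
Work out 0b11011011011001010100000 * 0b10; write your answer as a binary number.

0b110110110110010101000000

Multiply each base-2 digit by 2, carrying:
  0×2 = 0 → write 0
  0×2 = 0 → write 0
  0×2 = 0 → write 0
  0×2 = 0 → write 0
  0×2 = 0 → write 0
  1×2 = 2 → write 0 carry 1
  0×2+1 = 1 → write 1
  1×2 = 2 → write 0 carry 1
  0×2+1 = 1 → write 1
  1×2 = 2 → write 0 carry 1
  0×2+1 = 1 → write 1
  0×2 = 0 → write 0
  1×2 = 2 → write 0 carry 1
  1×2+1 = 3 → write 1 carry 1
  0×2+1 = 1 → write 1
  1×2 = 2 → write 0 carry 1
  1×2+1 = 3 → write 1 carry 1
  0×2+1 = 1 → write 1
  1×2 = 2 → write 0 carry 1
  1×2+1 = 3 → write 1 carry 1
  0×2+1 = 1 → write 1
  1×2 = 2 → write 0 carry 1
  1×2+1 = 3 → write 1 carry 1
  remaining carry: 1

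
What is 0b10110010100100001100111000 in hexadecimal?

0x2CA4338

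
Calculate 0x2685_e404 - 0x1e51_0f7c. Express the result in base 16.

0x834d488

Subtract column by column in base 16:
  4-c → 8 (borrow)
  0-7-1 → 8 (borrow)
  4-f-1 → 4 (borrow)
  e-0-1 → d
  5-1 → 4
  8-5 → 3
  6-e → 8 (borrow)
  2-1-1 → 0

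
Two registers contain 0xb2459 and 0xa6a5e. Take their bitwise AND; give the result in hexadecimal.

0xa2058

AND each hex digit independently (no carries):
  b&a=a, 2&6=2, 4&a=0, 5&5=5, 9&e=8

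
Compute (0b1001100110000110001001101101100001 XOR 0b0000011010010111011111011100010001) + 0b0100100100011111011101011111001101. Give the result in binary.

0b1110100000110000110100010000111101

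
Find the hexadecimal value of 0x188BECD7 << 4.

Shifting left by 4 bits = 1 hex digit: append 1 zero.

0x188BECD70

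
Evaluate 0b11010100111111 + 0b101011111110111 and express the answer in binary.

0b1000110100110110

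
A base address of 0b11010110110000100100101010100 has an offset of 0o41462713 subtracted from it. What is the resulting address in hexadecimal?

0x1a51e389

0b11010110110000100100101010100 = 0x1ad84954 in hexadecimal.
0o41462713 = 0x8665cb in hexadecimal.
Subtract column by column in base 16:
  4-b → 9 (borrow)
  5-c-1 → 8 (borrow)
  9-5-1 → 3
  4-6 → e (borrow)
  8-6-1 → 1
  d-8 → 5
  a-0 → a
  1-0 → 1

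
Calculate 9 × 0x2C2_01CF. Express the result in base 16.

0x18D21047

Multiply each base-16 digit by 9, carrying:
  F×9 = 135 → write 7 carry 8
  C×9+8 = 116 → write 4 carry 7
  1×9+7 = 16 → write 0 carry 1
  0×9+1 = 1 → write 1
  2×9 = 18 → write 2 carry 1
  C×9+1 = 109 → write D carry 6
  2×9+6 = 24 → write 8 carry 1
  remaining carry: 1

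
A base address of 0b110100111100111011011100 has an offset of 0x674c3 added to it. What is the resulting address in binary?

0x674c3 = 0b1100111010011000011 in binary.
Add column by column in base 2, right to left:
  0+1 = 1
  0+1 = 1
  1+0 = 1
  1+0 = 1
  1+0 = 1
  0+0 = 0
  1+1 = 0 carry 1
  1+1+1 = 1 carry 1
  0+0+1 = 1
  1+0 = 1
  1+1 = 0 carry 1
  1+0+1 = 0 carry 1
  0+1+1 = 0 carry 1
  0+1+1 = 0 carry 1
  1+1+1 = 1 carry 1
  1+0+1 = 0 carry 1
  1+0+1 = 0 carry 1
  1+1+1 = 1 carry 1
  0+1+1 = 0 carry 1
  0+0+1 = 1
  1+0 = 1
  0+0 = 0
  1+0 = 1
  1+0 = 1

0b110110100100001110011111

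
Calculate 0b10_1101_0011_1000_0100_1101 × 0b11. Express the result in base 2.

Multiply each base-2 digit by 3, carrying:
  1×3 = 3 → write 1 carry 1
  0×3+1 = 1 → write 1
  1×3 = 3 → write 1 carry 1
  1×3+1 = 4 → write 0 carry 2
  0×3+2 = 2 → write 0 carry 1
  0×3+1 = 1 → write 1
  1×3 = 3 → write 1 carry 1
  0×3+1 = 1 → write 1
  0×3 = 0 → write 0
  0×3 = 0 → write 0
  0×3 = 0 → write 0
  1×3 = 3 → write 1 carry 1
  1×3+1 = 4 → write 0 carry 2
  1×3+2 = 5 → write 1 carry 2
  0×3+2 = 2 → write 0 carry 1
  0×3+1 = 1 → write 1
  1×3 = 3 → write 1 carry 1
  0×3+1 = 1 → write 1
  1×3 = 3 → write 1 carry 1
  1×3+1 = 4 → write 0 carry 2
  0×3+2 = 2 → write 0 carry 1
  1×3+1 = 4 → write 0 carry 2
  remaining carry: 10

0b100001111010100011100111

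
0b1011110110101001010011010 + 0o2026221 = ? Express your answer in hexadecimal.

0x1837f2b

0b1011110110101001010011010 = 0x17b529a in hexadecimal.
0o2026221 = 0x82c91 in hexadecimal.
Add column by column in base 16, right to left:
  a+1 = b
  9+9 = 2 carry 1
  2+c+1 = f
  5+2 = 7
  b+8 = 3 carry 1
  7+0+1 = 8
  1+0 = 1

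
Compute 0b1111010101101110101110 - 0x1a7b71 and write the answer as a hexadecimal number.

0b1111010101101110101110 = 0x3d5bae in hexadecimal.
Subtract column by column in base 16:
  e-1 → d
  a-7 → 3
  b-b → 0
  5-7 → e (borrow)
  d-a-1 → 2
  3-1 → 2

0x22e03d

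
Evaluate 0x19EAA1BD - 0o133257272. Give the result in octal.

0o3037241403

0x19EAA1BD = 0o3172520675 in octal.
Subtract column by column in base 8:
  5-2 → 3
  7-7 → 0
  6-2 → 4
  0-7 → 1 (borrow)
  2-5-1 → 4 (borrow)
  5-2-1 → 2
  2-3 → 7 (borrow)
  7-3-1 → 3
  1-1 → 0
  3-0 → 3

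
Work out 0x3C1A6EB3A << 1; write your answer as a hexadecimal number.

0x7834DD674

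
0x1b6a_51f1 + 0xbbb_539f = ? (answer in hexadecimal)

0x2725a590

Add column by column in base 16, right to left:
  1+f = 0 carry 1
  f+9+1 = 9 carry 1
  1+3+1 = 5
  5+5 = a
  a+b = 5 carry 1
  6+b+1 = 2 carry 1
  b+b+1 = 7 carry 1
  1+0+1 = 2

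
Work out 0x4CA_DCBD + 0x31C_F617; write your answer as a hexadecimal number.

0x7E7D2D4

Add column by column in base 16, right to left:
  D+7 = 4 carry 1
  B+1+1 = D
  C+6 = 2 carry 1
  D+F+1 = D carry 1
  A+C+1 = 7 carry 1
  C+1+1 = E
  4+3 = 7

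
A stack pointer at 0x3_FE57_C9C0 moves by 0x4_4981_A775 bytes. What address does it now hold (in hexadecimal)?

0x847D97135

Add column by column in base 16, right to left:
  0+5 = 5
  C+7 = 3 carry 1
  9+7+1 = 1 carry 1
  C+A+1 = 7 carry 1
  7+1+1 = 9
  5+8 = D
  E+9 = 7 carry 1
  F+4+1 = 4 carry 1
  3+4+1 = 8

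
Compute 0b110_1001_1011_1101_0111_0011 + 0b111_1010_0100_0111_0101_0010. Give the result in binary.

0b111001000000010011000101

Add column by column in base 2, right to left:
  1+0 = 1
  1+1 = 0 carry 1
  0+0+1 = 1
  0+0 = 0
  1+1 = 0 carry 1
  1+0+1 = 0 carry 1
  1+1+1 = 1 carry 1
  0+0+1 = 1
  1+1 = 0 carry 1
  0+1+1 = 0 carry 1
  1+1+1 = 1 carry 1
  1+0+1 = 0 carry 1
  1+0+1 = 0 carry 1
  1+0+1 = 0 carry 1
  0+1+1 = 0 carry 1
  1+0+1 = 0 carry 1
  1+0+1 = 0 carry 1
  0+1+1 = 0 carry 1
  0+0+1 = 1
  1+1 = 0 carry 1
  0+1+1 = 0 carry 1
  1+1+1 = 1 carry 1
  1+1+1 = 1 carry 1
  final carry 1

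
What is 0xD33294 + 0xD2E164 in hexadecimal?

Add column by column in base 16, right to left:
  4+4 = 8
  9+6 = F
  2+1 = 3
  3+E = 1 carry 1
  3+2+1 = 6
  D+D = A carry 1
  final carry 1

0x1A613F8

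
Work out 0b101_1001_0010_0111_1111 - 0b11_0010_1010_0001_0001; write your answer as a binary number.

Subtract column by column in base 2:
  1-1 → 0
  1-0 → 1
  1-0 → 1
  1-0 → 1
  1-1 → 0
  1-0 → 1
  1-0 → 1
  0-0 → 0
  0-0 → 0
  1-1 → 0
  0-0 → 0
  0-1 → 1 (borrow)
  1-0-1 → 0
  0-1 → 1 (borrow)
  0-0-1 → 1 (borrow)
  1-0-1 → 0
  1-1 → 0
  0-1 → 1 (borrow)
  1-0-1 → 0

0b100110100001101110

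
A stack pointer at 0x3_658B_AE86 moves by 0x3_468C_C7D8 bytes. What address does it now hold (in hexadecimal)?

0x6AC18765E

Add column by column in base 16, right to left:
  6+8 = E
  8+D = 5 carry 1
  E+7+1 = 6 carry 1
  A+C+1 = 7 carry 1
  B+C+1 = 8 carry 1
  8+8+1 = 1 carry 1
  5+6+1 = C
  6+4 = A
  3+3 = 6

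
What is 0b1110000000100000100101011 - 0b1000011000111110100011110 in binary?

0b101100111100010000001101

Subtract column by column in base 2:
  1-0 → 1
  1-1 → 0
  0-1 → 1 (borrow)
  1-1-1 → 1 (borrow)
  0-1-1 → 0 (borrow)
  1-0-1 → 0
  0-0 → 0
  0-0 → 0
  1-1 → 0
  0-0 → 0
  0-1 → 1 (borrow)
  0-1-1 → 0 (borrow)
  0-1-1 → 0 (borrow)
  0-1-1 → 0 (borrow)
  1-1-1 → 1 (borrow)
  0-0-1 → 1 (borrow)
  0-0-1 → 1 (borrow)
  0-0-1 → 1 (borrow)
  0-1-1 → 0 (borrow)
  0-1-1 → 0 (borrow)
  0-0-1 → 1 (borrow)
  0-0-1 → 1 (borrow)
  1-0-1 → 0
  1-0 → 1
  1-1 → 0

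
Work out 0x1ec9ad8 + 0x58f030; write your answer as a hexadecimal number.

0x2458b08

Add column by column in base 16, right to left:
  8+0 = 8
  d+3 = 0 carry 1
  a+0+1 = b
  9+f = 8 carry 1
  c+8+1 = 5 carry 1
  e+5+1 = 4 carry 1
  1+0+1 = 2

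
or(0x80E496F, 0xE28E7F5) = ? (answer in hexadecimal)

OR each hex digit independently (no carries):
  8|E=E, 0|2=2, E|8=E, 4|E=E, 9|7=F, 6|F=F, F|5=F

0xE2EEFFF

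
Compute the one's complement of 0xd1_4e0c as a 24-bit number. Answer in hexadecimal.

Each hex digit d becomes f−d:
  d→2, 1→e, 4→b, e→1, 0→f, c→3

0x2eb1f3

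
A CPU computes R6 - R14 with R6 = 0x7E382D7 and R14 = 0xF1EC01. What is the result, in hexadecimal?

Subtract column by column in base 16:
  7-1 → 6
  D-0 → D
  2-C → 6 (borrow)
  8-E-1 → 9 (borrow)
  3-1-1 → 1
  E-F → F (borrow)
  7-0-1 → 6

0x6F196D6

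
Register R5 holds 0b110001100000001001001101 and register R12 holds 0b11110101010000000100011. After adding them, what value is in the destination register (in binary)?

0b1010000001010001001110000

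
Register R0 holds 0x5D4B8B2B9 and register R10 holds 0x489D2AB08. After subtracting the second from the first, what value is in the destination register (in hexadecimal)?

Subtract column by column in base 16:
  9-8 → 1
  B-0 → B
  2-B → 7 (borrow)
  B-A-1 → 0
  8-2 → 6
  B-D → E (borrow)
  4-9-1 → A (borrow)
  D-8-1 → 4
  5-4 → 1

0x14AE607B1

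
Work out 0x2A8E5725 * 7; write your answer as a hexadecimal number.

0x129E46203

Multiply each base-16 digit by 7, carrying:
  5×7 = 35 → write 3 carry 2
  2×7+2 = 16 → write 0 carry 1
  7×7+1 = 50 → write 2 carry 3
  5×7+3 = 38 → write 6 carry 2
  E×7+2 = 100 → write 4 carry 6
  8×7+6 = 62 → write E carry 3
  A×7+3 = 73 → write 9 carry 4
  2×7+4 = 18 → write 2 carry 1
  remaining carry: 1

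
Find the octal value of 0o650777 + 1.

The trailing 3 digits are 7 (max in base 8), so adding 1 cascades: they roll to 0 and the next digit up increments.

0o651000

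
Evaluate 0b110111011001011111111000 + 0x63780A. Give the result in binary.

0b1010000010001000000000010

0x63780A = 0b11000110111100000001010 in binary.
Add column by column in base 2, right to left:
  0+0 = 0
  0+1 = 1
  0+0 = 0
  1+1 = 0 carry 1
  1+0+1 = 0 carry 1
  1+0+1 = 0 carry 1
  1+0+1 = 0 carry 1
  1+0+1 = 0 carry 1
  1+0+1 = 0 carry 1
  1+0+1 = 0 carry 1
  1+0+1 = 0 carry 1
  0+1+1 = 0 carry 1
  1+1+1 = 1 carry 1
  0+1+1 = 0 carry 1
  0+1+1 = 0 carry 1
  1+0+1 = 0 carry 1
  1+1+1 = 1 carry 1
  0+1+1 = 0 carry 1
  1+0+1 = 0 carry 1
  1+0+1 = 0 carry 1
  1+0+1 = 0 carry 1
  0+1+1 = 0 carry 1
  1+1+1 = 1 carry 1
  1+0+1 = 0 carry 1
  final carry 1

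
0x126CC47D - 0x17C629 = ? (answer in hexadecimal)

Subtract column by column in base 16:
  D-9 → 4
  7-2 → 5
  4-6 → E (borrow)
  C-C-1 → F (borrow)
  C-7-1 → 4
  6-1 → 5
  2-0 → 2
  1-0 → 1

0x1254FE54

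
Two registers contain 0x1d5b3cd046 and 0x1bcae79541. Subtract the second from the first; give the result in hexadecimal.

0x190553b05

Subtract column by column in base 16:
  6-1 → 5
  4-4 → 0
  0-5 → b (borrow)
  d-9-1 → 3
  c-7 → 5
  3-e → 5 (borrow)
  b-a-1 → 0
  5-c → 9 (borrow)
  d-b-1 → 1
  1-1 → 0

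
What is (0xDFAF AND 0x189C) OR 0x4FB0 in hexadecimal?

0xDFAF AND 0x189C = 0x188C.
Then OR with 0x4FB0.

0x5FBC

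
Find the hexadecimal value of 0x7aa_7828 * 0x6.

0x2dfed0f0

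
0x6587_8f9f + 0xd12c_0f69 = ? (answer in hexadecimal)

0x136b39f08

Add column by column in base 16, right to left:
  f+9 = 8 carry 1
  9+6+1 = 0 carry 1
  f+f+1 = f carry 1
  8+0+1 = 9
  7+c = 3 carry 1
  8+2+1 = b
  5+1 = 6
  6+d = 3 carry 1
  final carry 1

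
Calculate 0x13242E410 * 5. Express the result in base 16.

0x5FB4E7450

Multiply each base-16 digit by 5, carrying:
  0×5 = 0 → write 0
  1×5 = 5 → write 5
  4×5 = 20 → write 4 carry 1
  E×5+1 = 71 → write 7 carry 4
  2×5+4 = 14 → write E
  4×5 = 20 → write 4 carry 1
  2×5+1 = 11 → write B
  3×5 = 15 → write F
  1×5 = 5 → write 5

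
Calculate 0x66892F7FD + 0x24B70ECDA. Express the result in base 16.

0x8B403E4D7

Add column by column in base 16, right to left:
  D+A = 7 carry 1
  F+D+1 = D carry 1
  7+C+1 = 4 carry 1
  F+E+1 = E carry 1
  2+0+1 = 3
  9+7 = 0 carry 1
  8+B+1 = 4 carry 1
  6+4+1 = B
  6+2 = 8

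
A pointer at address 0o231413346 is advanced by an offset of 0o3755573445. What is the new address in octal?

0o4207207013

Add column by column in base 8, right to left:
  6+5 = 3 carry 1
  4+4+1 = 1 carry 1
  3+4+1 = 0 carry 1
  3+3+1 = 7
  1+7 = 0 carry 1
  4+5+1 = 2 carry 1
  1+5+1 = 7
  3+5 = 0 carry 1
  2+7+1 = 2 carry 1
  0+3+1 = 4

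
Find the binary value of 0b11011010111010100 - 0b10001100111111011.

0b1001101111011001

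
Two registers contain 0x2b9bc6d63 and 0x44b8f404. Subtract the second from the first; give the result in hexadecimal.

0x27503795f

Subtract column by column in base 16:
  3-4 → f (borrow)
  6-0-1 → 5
  d-4 → 9
  6-f → 7 (borrow)
  c-8-1 → 3
  b-b → 0
  9-4 → 5
  b-4 → 7
  2-0 → 2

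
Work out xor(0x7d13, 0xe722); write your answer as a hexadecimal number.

0x9a31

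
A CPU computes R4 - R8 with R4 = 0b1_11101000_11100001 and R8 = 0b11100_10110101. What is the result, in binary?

0b11100110000101100

Subtract column by column in base 2:
  1-1 → 0
  0-0 → 0
  0-1 → 1 (borrow)
  0-0-1 → 1 (borrow)
  0-1-1 → 0 (borrow)
  1-1-1 → 1 (borrow)
  1-0-1 → 0
  1-1 → 0
  0-0 → 0
  0-0 → 0
  0-1 → 1 (borrow)
  1-1-1 → 1 (borrow)
  0-1-1 → 0 (borrow)
  1-0-1 → 0
  1-0 → 1
  1-0 → 1
  1-0 → 1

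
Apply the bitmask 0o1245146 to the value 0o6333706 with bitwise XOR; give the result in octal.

XOR each oct digit independently (no carries):
  6^1=7, 3^2=1, 3^4=7, 3^5=6, 7^1=6, 0^4=4, 6^6=0

0o7176640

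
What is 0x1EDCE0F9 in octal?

0o3667160371

Expand each hex digit to 4 bits: 1=0001 E=1110 D=1101 C=1100 E=1110 0=0000 F=1111 9=1001.
Group the bits in threes: 011 110 110 111 001 110 000 011 111 001 → 3667160371.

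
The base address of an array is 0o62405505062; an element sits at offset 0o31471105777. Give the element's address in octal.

Add column by column in base 8, right to left:
  2+7 = 1 carry 1
  6+7+1 = 6 carry 1
  0+7+1 = 0 carry 1
  5+5+1 = 3 carry 1
  0+0+1 = 1
  5+1 = 6
  5+1 = 6
  0+7 = 7
  4+4 = 0 carry 1
  2+1+1 = 4
  6+3 = 1 carry 1
  final carry 1

0o114076613061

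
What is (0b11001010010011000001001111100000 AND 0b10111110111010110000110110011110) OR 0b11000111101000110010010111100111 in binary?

0b11001111111010110010010111100111

0b11001010010011000001001111100000 AND 0b10111110111010110000110110011110 = 0b10001010010010000000000110000000.
Then OR with 0b11000111101000110010010111100111.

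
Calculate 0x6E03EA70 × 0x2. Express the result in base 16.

0xDC07D4E0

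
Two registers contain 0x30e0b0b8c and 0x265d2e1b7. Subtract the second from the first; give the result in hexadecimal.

Subtract column by column in base 16:
  c-7 → 5
  8-b → d (borrow)
  b-1-1 → 9
  0-e → 2 (borrow)
  b-2-1 → 8
  0-d → 3 (borrow)
  e-5-1 → 8
  0-6 → a (borrow)
  3-2-1 → 0

0xa83829d5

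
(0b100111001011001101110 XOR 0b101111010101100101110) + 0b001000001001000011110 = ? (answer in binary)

0b10000100111101011110

First 0b100111001011001101110 XOR 0b101111010101100101110 = 0b001000011110101000000.
Add column by column in base 2, right to left:
  0+0 = 0
  0+1 = 1
  0+1 = 1
  0+1 = 1
  0+1 = 1
  0+0 = 0
  1+0 = 1
  0+0 = 0
  1+0 = 1
  0+1 = 1
  1+0 = 1
  1+0 = 1
  1+1 = 0 carry 1
  1+0+1 = 0 carry 1
  0+0+1 = 1
  0+0 = 0
  0+0 = 0
  0+0 = 0
  1+1 = 0 carry 1
  final carry 1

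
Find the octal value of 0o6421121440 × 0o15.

0o124737044240

Multiply each base-8 digit by 13, carrying:
  0×13 = 0 → write 0
  4×13 = 52 → write 4 carry 6
  4×13+6 = 58 → write 2 carry 7
  1×13+7 = 20 → write 4 carry 2
  2×13+2 = 28 → write 4 carry 3
  1×13+3 = 16 → write 0 carry 2
  1×13+2 = 15 → write 7 carry 1
  2×13+1 = 27 → write 3 carry 3
  4×13+3 = 55 → write 7 carry 6
  6×13+6 = 84 → write 4 carry 10
  remaining carry: 12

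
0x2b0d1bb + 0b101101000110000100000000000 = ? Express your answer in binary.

0x2b0d1bb = 0b10101100001101000110111011 in binary.
Add column by column in base 2, right to left:
  1+0 = 1
  1+0 = 1
  0+0 = 0
  1+0 = 1
  1+0 = 1
  1+0 = 1
  0+0 = 0
  1+0 = 1
  1+0 = 1
  0+0 = 0
  0+0 = 0
  0+1 = 1
  1+0 = 1
  0+0 = 0
  1+0 = 1
  1+0 = 1
  0+1 = 1
  0+1 = 1
  0+0 = 0
  0+0 = 0
  1+0 = 1
  1+1 = 0 carry 1
  0+0+1 = 1
  1+1 = 0 carry 1
  0+1+1 = 0 carry 1
  1+0+1 = 0 carry 1
  0+1+1 = 0 carry 1
  final carry 1

0b1000010100111101100110111011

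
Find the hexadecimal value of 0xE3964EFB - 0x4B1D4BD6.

Subtract column by column in base 16:
  B-6 → 5
  F-D → 2
  E-B → 3
  4-4 → 0
  6-D → 9 (borrow)
  9-1-1 → 7
  3-B → 8 (borrow)
  E-4-1 → 9

0x98790325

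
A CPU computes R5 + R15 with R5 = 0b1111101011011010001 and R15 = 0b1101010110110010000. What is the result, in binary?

Add column by column in base 2, right to left:
  1+0 = 1
  0+0 = 0
  0+0 = 0
  0+0 = 0
  1+1 = 0 carry 1
  0+0+1 = 1
  1+0 = 1
  1+1 = 0 carry 1
  0+1+1 = 0 carry 1
  1+0+1 = 0 carry 1
  1+1+1 = 1 carry 1
  0+1+1 = 0 carry 1
  1+0+1 = 0 carry 1
  0+1+1 = 0 carry 1
  1+0+1 = 0 carry 1
  1+1+1 = 1 carry 1
  1+0+1 = 0 carry 1
  1+1+1 = 1 carry 1
  1+1+1 = 1 carry 1
  final carry 1

0b11101000010001100001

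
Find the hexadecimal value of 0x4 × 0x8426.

Multiply each base-16 digit by 4, carrying:
  6×4 = 24 → write 8 carry 1
  2×4+1 = 9 → write 9
  4×4 = 16 → write 0 carry 1
  8×4+1 = 33 → write 1 carry 2
  remaining carry: 2

0x21098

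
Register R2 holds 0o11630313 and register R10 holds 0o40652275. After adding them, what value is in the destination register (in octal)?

Add column by column in base 8, right to left:
  3+5 = 0 carry 1
  1+7+1 = 1 carry 1
  3+2+1 = 6
  0+2 = 2
  3+5 = 0 carry 1
  6+6+1 = 5 carry 1
  1+0+1 = 2
  1+4 = 5

0o52502610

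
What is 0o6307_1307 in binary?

Each octal digit is 3 bits: 6=110 3=011 0=000 7=111 1=001 3=011 0=000 7=111.

0b110011000111001011000111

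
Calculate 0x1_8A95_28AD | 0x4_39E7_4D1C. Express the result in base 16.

0x5BBF76DBD

OR each hex digit independently (no carries):
  1|4=5, 8|3=B, A|9=B, 9|E=F, 5|7=7, 2|4=6, 8|D=D, A|1=B, D|C=D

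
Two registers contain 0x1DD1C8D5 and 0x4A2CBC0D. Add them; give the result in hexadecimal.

Add column by column in base 16, right to left:
  5+D = 2 carry 1
  D+0+1 = E
  8+C = 4 carry 1
  C+B+1 = 8 carry 1
  1+C+1 = E
  D+2 = F
  D+A = 7 carry 1
  1+4+1 = 6

0x67FE84E2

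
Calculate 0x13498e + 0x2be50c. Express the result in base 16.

0x3f2e9a

Add column by column in base 16, right to left:
  e+c = a carry 1
  8+0+1 = 9
  9+5 = e
  4+e = 2 carry 1
  3+b+1 = f
  1+2 = 3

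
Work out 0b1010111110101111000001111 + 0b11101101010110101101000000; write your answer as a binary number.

Add column by column in base 2, right to left:
  1+0 = 1
  1+0 = 1
  1+0 = 1
  1+0 = 1
  0+0 = 0
  0+0 = 0
  0+1 = 1
  0+0 = 0
  0+1 = 1
  1+1 = 0 carry 1
  1+0+1 = 0 carry 1
  1+1+1 = 1 carry 1
  1+0+1 = 0 carry 1
  0+1+1 = 0 carry 1
  1+1+1 = 1 carry 1
  0+0+1 = 1
  1+1 = 0 carry 1
  1+0+1 = 0 carry 1
  1+1+1 = 1 carry 1
  1+0+1 = 0 carry 1
  1+1+1 = 1 carry 1
  0+1+1 = 0 carry 1
  1+0+1 = 0 carry 1
  0+1+1 = 0 carry 1
  1+1+1 = 1 carry 1
  0+1+1 = 0 carry 1
  final carry 1

0b101000101001100100101001111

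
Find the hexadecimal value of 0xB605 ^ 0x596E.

0xEF6B

XOR each hex digit independently (no carries):
  B^5=E, 6^9=F, 0^6=6, 5^E=B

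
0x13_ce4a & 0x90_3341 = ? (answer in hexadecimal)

0x100240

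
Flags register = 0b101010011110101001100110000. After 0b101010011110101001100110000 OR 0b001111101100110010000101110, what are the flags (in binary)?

0b101111111110111011100111110

OR bit by bit (1 where either bit is 1):
  101010011110101001100110000
| 001111101100110010000101110
= 101111111110111011100111110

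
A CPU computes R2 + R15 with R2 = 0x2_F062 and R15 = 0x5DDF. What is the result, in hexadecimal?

0x34E41

Add column by column in base 16, right to left:
  2+F = 1 carry 1
  6+D+1 = 4 carry 1
  0+D+1 = E
  F+5 = 4 carry 1
  2+0+1 = 3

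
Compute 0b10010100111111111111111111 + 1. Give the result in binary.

The trailing 18 digits are 1 (max in base 2), so adding 1 cascades: they roll to 0 and the next digit up increments.

0b10010101000000000000000000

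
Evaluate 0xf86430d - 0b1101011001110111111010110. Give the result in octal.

0xf86430d = 0o1741441415 in octal.
0b1101011001110111111010110 = 0o153167726 in octal.
Subtract column by column in base 8:
  5-6 → 7 (borrow)
  1-2-1 → 6 (borrow)
  4-7-1 → 4 (borrow)
  1-7-1 → 1 (borrow)
  4-6-1 → 5 (borrow)
  4-1-1 → 2
  1-3 → 6 (borrow)
  4-5-1 → 6 (borrow)
  7-1-1 → 5
  1-0 → 1

0o1566251467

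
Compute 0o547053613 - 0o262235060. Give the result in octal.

0o264616533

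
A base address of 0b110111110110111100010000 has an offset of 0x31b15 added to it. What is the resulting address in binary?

0b111000101000101000100101

0x31b15 = 0b110001101100010101 in binary.
Add column by column in base 2, right to left:
  0+1 = 1
  0+0 = 0
  0+1 = 1
  0+0 = 0
  1+1 = 0 carry 1
  0+0+1 = 1
  0+0 = 0
  0+0 = 0
  1+1 = 0 carry 1
  1+1+1 = 1 carry 1
  1+0+1 = 0 carry 1
  1+1+1 = 1 carry 1
  0+1+1 = 0 carry 1
  1+0+1 = 0 carry 1
  1+0+1 = 0 carry 1
  0+0+1 = 1
  1+1 = 0 carry 1
  1+1+1 = 1 carry 1
  1+0+1 = 0 carry 1
  1+0+1 = 0 carry 1
  1+0+1 = 0 carry 1
  0+0+1 = 1
  1+0 = 1
  1+0 = 1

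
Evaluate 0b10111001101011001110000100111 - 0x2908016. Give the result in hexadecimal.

0x14a51c11

0b10111001101011001110000100111 = 0x17359c27 in hexadecimal.
Subtract column by column in base 16:
  7-6 → 1
  2-1 → 1
  c-0 → c
  9-8 → 1
  5-0 → 5
  3-9 → a (borrow)
  7-2-1 → 4
  1-0 → 1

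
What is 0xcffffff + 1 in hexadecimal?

The trailing 6 digits are F (max in base 16), so adding 1 cascades: they roll to 0 and the next digit up increments.

0xd000000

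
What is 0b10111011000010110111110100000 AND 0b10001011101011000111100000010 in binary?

0b10001011000010000111100000000

AND bit by bit (1 only where both bits are 1):
  10111011000010110111110100000
& 10001011101011000111100000010
= 10001011000010000111100000000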